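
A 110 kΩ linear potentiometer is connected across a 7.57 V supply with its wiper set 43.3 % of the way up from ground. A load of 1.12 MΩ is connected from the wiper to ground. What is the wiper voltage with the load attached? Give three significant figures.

The wiper splits the pot into (1−α)R = 62.37 kΩ above and αR = 47.63 kΩ below.
Lower section ‖ load = 45.69 kΩ.
V_wiper = 7.57 × 45.69/(62.37 + 45.69) = 3.20 V.

V ≈ 3.20 V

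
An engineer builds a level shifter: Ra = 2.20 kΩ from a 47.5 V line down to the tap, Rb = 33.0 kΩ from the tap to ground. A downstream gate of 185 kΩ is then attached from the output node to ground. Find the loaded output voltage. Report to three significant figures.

V_out ≈ 44.0 V

The load sits in parallel with Rb: Rb‖R_L = (33.0 × 185) / (33.0 + 185) = 28.00 kΩ.
V_out = 47.5 × 28.00 / (2.20 + 28.00) = 47.5 × 28.00/30.20 = 44.0 V.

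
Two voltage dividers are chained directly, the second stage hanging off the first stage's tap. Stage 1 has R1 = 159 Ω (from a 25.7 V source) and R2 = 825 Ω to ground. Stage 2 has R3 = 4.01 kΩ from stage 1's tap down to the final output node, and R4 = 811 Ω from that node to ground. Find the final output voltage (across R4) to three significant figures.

V_out ≈ 3.53 V

Stage 2 presents R3+R4 = 4821 Ω as a load on stage 1's tap.
Stage 1's lower leg becomes R2‖(R3+R4) = 704.5 Ω, so V_mid = 25.7 × 704.5/863.5 = 20.97 V.
Stage 2 is itself unloaded: V_out = V_mid × R4/(R3+R4) = 20.97 × 811/4821 = 3.53 V.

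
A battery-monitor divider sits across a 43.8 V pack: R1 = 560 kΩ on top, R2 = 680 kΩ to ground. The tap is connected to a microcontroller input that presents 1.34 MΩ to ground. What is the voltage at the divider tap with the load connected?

V_out ≈ 19.5 V

The load sits in parallel with R2: R2‖R_L = (680 × 1340) / (680 + 1340) = 451.1 kΩ.
V_out = 43.8 × 451.1 / (560 + 451.1) = 43.8 × 451.1/1011 = 19.5 V.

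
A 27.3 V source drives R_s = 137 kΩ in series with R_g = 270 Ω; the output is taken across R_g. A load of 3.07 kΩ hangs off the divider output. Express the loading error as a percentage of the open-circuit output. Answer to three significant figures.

Unloaded V = 27.3 × 270/137300 = 0.053697 V.
Loaded: R_g‖R_L = 248.2 Ω, giving V = 27.3 × 248.2/137200 = 0.049364 V.
Drop = (0.053697 − 0.049364) / 0.053697 = 8.07 %.

8.07 %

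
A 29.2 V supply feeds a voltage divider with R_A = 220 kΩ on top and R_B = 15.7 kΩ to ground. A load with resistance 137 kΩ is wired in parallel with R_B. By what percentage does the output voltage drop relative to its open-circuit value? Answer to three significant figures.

Unloaded V = 29.2 × 15.7/235.7 = 1.9450 V.
Loaded: R_B‖R_L = 14.09 kΩ, giving V = 29.2 × 14.09/234.1 = 1.7571 V.
Drop = (1.9450 − 1.7571) / 1.9450 = 9.66 %.

9.66 %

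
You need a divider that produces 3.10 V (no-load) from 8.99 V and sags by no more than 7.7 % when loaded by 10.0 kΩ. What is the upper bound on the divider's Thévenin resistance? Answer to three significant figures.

R_th ≤ 834 Ω

Loading drop = R_th/(R_th + R_L) ≤ 0.0770, so R_th ≤ R_L · ε/(1−ε) = 10.0 kΩ × 0.0770/0.9230 = 834 Ω.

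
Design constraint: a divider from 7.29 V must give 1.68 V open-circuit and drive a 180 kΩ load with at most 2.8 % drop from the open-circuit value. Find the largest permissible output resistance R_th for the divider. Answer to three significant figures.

Loading drop = R_th/(R_th + R_L) ≤ 0.0280, so R_th ≤ R_L · ε/(1−ε) = 180 kΩ × 0.0280/0.9720 = 5.19 kΩ.

R_th ≤ 5.19 kΩ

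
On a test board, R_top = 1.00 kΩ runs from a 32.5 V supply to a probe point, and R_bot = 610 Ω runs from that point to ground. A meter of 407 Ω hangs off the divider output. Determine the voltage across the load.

V_out ≈ 6.38 V

The load sits in parallel with R_bot: R_bot‖R_L = (610 × 407) / (610 + 407) = 244.1 Ω.
V_out = 32.5 × 244.1 / (1000 + 244.1) = 32.5 × 244.1/1244 = 6.38 V.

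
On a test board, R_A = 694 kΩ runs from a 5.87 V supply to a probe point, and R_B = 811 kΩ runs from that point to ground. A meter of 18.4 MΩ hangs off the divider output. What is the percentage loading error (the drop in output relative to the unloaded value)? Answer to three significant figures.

1.99 %

The divider's output (Thévenin) resistance is R_A‖R_B = 374.0 kΩ.
Fractional drop under load = R_th/(R_th + R_L) = 374.0 / (374.0 + 18400) = 0.01992.
So the output falls by 1.99 %.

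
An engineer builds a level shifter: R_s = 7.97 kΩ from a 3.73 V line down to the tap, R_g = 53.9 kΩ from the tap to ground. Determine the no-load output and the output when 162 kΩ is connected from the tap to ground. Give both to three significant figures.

Unloaded: 3.25 V; loaded: 3.12 V

Open-circuit: V = 3.73 × 53.9/(7.97 + 53.9) = 3.25 V.
With the load, R_g becomes R_g‖R_L = 40.44 kΩ, so V = 3.73 × 40.44/48.41 = 3.12 V.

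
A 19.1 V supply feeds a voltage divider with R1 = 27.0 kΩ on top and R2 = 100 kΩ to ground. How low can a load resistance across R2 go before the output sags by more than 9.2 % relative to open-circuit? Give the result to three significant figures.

Output resistance R_th = R1‖R2 = (27.0 × 100)/127.0 = 21.26 kΩ.
The fractional drop is R_th/(R_th + R_L); requiring this ≤ 0.0920 gives R_L ≥ R_th(1/0.0920 − 1) = 21.26 × 9.870 = 210 kΩ.

R_L(min) ≈ 210 kΩ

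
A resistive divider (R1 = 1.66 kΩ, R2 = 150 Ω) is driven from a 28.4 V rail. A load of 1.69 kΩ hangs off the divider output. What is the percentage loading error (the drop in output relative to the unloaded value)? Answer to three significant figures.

7.53 %

The divider's output (Thévenin) resistance is R1‖R2 = 137.6 Ω.
Fractional drop under load = R_th/(R_th + R_L) = 137.6 / (137.6 + 1690) = 0.07527.
So the output falls by 7.53 %.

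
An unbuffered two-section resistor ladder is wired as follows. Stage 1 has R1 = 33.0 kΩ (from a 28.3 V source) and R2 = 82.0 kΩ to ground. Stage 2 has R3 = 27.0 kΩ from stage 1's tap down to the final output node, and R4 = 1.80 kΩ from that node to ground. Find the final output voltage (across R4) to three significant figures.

Stage 2 presents R3+R4 = 28.80 kΩ as a load on stage 1's tap.
Stage 1's lower leg becomes R2‖(R3+R4) = 21.31 kΩ, so V_mid = 28.3 × 21.31/54.31 = 11.11 V.
Stage 2 is itself unloaded: V_out = V_mid × R4/(R3+R4) = 11.11 × 1.80/28.80 = 0.694 V.

V_out ≈ 0.694 V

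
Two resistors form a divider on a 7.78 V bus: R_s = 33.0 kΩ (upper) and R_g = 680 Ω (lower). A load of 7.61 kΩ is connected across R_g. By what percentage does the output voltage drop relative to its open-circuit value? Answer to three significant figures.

8.05 %

The divider's output (Thévenin) resistance is R_s‖R_g = 666.3 Ω.
Fractional drop under load = R_th/(R_th + R_L) = 666.3 / (666.3 + 7610) = 0.08050.
So the output falls by 8.05 %.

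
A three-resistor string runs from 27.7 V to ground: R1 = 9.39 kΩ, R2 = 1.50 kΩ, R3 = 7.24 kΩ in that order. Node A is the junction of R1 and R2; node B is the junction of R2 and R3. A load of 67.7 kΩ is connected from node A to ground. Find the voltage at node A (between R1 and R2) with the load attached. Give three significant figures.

Below node A the series string R2+R3 = 8.740 kΩ sits in parallel with the 67.7 kΩ load: 7.741 kΩ.
V_A = 27.7 × 7.741/(9.39 + 7.741) = 12.5 V.

V ≈ 12.5 V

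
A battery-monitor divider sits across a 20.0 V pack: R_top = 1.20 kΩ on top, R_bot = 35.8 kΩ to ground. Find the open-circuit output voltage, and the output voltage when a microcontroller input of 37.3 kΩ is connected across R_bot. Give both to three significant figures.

Open-circuit: V = 20.0 × 35.8/(1.20 + 35.8) = 19.4 V.
With the load, R_bot becomes R_bot‖R_L = 18.27 kΩ, so V = 20.0 × 18.27/19.47 = 18.8 V.

Unloaded: 19.4 V; loaded: 18.8 V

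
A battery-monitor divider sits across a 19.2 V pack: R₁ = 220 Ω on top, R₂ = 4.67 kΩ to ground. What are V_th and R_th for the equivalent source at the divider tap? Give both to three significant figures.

V_th = 18.3 V, R_th = 210 Ω

V_th is the open-circuit tap voltage: 19.2 × 4670/(220 + 4670) = 18.3 V.
With the supply zeroed, R₁ and R₂ appear in parallel from the tap: R_th = R₁‖R₂ = (220 × 4670)/4890 = 210 Ω.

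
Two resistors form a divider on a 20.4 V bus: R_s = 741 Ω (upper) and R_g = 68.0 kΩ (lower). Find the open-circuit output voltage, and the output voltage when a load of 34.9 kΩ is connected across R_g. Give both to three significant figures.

Open-circuit: V = 20.4 × 68000/(741 + 68000) = 20.2 V.
With the load, R_g becomes R_g‖R_L = 23060 Ω, so V = 20.4 × 23060/23800 = 19.8 V.

Unloaded: 20.2 V; loaded: 19.8 V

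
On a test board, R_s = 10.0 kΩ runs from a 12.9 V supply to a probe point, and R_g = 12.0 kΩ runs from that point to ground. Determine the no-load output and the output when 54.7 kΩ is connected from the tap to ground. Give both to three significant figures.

Unloaded: 7.04 V; loaded: 6.40 V

Open-circuit: V = 12.9 × 12.0/(10.0 + 12.0) = 7.04 V.
With the load, R_g becomes R_g‖R_L = 9.841 kΩ, so V = 12.9 × 9.841/19.84 = 6.40 V.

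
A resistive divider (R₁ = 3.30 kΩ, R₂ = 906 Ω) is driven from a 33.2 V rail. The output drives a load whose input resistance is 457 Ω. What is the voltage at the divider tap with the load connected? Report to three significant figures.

The load sits in parallel with R₂: R₂‖R_L = (906 × 457) / (906 + 457) = 303.8 Ω.
V_out = 33.2 × 303.8 / (3300 + 303.8) = 33.2 × 303.8/3604 = 2.80 V.

V_out ≈ 2.80 V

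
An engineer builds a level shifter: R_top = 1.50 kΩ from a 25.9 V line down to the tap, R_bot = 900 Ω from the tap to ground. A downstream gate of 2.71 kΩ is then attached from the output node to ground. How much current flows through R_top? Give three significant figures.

R_bot‖R_L = 675.6 Ω, so the source sees R_top + R_bot‖R_L = 2176 Ω.
I = 25.9 V / 2176 Ω = 11.9 mA.

I ≈ 11.9 mA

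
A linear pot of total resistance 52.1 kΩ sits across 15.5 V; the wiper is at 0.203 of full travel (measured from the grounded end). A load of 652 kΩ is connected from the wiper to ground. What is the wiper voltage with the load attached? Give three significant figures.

V ≈ 3.11 V

The wiper splits the pot into (1−α)R = 41.52 kΩ above and αR = 10.58 kΩ below.
Lower section ‖ load = 10.41 kΩ.
V_wiper = 15.5 × 10.41/(41.52 + 10.41) = 3.11 V.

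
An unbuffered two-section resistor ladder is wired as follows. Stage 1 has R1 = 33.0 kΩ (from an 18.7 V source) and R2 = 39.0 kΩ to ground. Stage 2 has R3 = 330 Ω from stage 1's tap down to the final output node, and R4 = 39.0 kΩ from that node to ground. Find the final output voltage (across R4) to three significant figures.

Stage 2 presents R3+R4 = 39330 Ω as a load on stage 1's tap.
Stage 1's lower leg becomes R2‖(R3+R4) = 19580 Ω, so V_mid = 18.7 × 19580/52580 = 6.964 V.
Stage 2 is itself unloaded: V_out = V_mid × R4/(R3+R4) = 6.964 × 39000/39330 = 6.91 V.

V_out ≈ 6.91 V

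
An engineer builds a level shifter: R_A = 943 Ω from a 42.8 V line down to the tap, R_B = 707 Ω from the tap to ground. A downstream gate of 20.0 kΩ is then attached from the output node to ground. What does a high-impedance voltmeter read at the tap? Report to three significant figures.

The load sits in parallel with R_B: R_B‖R_L = (707 × 20000) / (707 + 20000) = 682.9 Ω.
V_out = 42.8 × 682.9 / (943 + 682.9) = 42.8 × 682.9/1626 = 18.0 V.
(Unloaded it would have been 18.3 V.)

V_out ≈ 18.0 V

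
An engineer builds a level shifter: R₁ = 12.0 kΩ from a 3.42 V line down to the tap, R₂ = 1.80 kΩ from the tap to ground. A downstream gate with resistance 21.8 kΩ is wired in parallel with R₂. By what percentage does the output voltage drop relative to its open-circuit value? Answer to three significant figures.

6.70 %

The divider's output (Thévenin) resistance is R₁‖R₂ = 1.565 kΩ.
Fractional drop under load = R_th/(R_th + R_L) = 1.565 / (1.565 + 21.8) = 0.06699.
So the output falls by 6.70 %.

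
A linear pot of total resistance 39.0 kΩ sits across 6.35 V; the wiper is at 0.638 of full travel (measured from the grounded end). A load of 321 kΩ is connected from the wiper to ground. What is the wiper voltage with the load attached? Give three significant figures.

The wiper splits the pot into (1−α)R = 14.12 kΩ above and αR = 24.88 kΩ below.
Lower section ‖ load = 23.09 kΩ.
V_wiper = 6.35 × 23.09/(14.12 + 23.09) = 3.94 V.

V ≈ 3.94 V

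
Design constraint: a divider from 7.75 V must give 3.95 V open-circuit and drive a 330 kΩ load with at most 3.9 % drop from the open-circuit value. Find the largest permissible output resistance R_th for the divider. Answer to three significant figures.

R_th ≤ 13.4 kΩ

Loading drop = R_th/(R_th + R_L) ≤ 0.0390, so R_th ≤ R_L · ε/(1−ε) = 330 kΩ × 0.0390/0.9610 = 13.4 kΩ.
(Any R1, R2 with R2/(R1+R2) = 0.510 and R1‖R2 ≤ 13.4 kΩ will meet the spec.)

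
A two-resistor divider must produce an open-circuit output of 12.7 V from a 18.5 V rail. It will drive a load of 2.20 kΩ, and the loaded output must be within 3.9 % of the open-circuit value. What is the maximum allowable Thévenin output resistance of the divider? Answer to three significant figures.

R_th ≤ 89.3 Ω

Loading drop = R_th/(R_th + R_L) ≤ 0.0390, so R_th ≤ R_L · ε/(1−ε) = 2.20 kΩ × 0.0390/0.9610 = 89.3 Ω.
(Any R1, R2 with R2/(R1+R2) = 0.686 and R1‖R2 ≤ 89.3 Ω will meet the spec.)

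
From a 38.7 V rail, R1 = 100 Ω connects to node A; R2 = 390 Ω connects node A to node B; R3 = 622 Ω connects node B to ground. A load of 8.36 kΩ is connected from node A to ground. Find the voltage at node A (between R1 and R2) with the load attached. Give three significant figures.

V ≈ 34.8 V

Below node A the series string R2+R3 = 1012 Ω sits in parallel with the 8360 Ω load: 902.7 Ω.
V_A = 38.7 × 902.7/(100 + 902.7) = 34.8 V.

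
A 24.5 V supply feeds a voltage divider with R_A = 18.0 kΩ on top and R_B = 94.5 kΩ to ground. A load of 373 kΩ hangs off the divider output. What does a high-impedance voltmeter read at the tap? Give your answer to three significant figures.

V_out ≈ 19.8 V

The load sits in parallel with R_B: R_B‖R_L = (94.5 × 373) / (94.5 + 373) = 75.40 kΩ.
V_out = 24.5 × 75.40 / (18.0 + 75.40) = 24.5 × 75.40/93.40 = 19.8 V.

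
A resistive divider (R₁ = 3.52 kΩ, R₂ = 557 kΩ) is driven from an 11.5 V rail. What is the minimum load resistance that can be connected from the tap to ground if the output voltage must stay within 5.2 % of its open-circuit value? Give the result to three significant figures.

R_L(min) ≈ 63.8 kΩ

Output resistance R_th = R₁‖R₂ = (3.52 × 557)/560.5 = 3.498 kΩ.
The fractional drop is R_th/(R_th + R_L); requiring this ≤ 0.0520 gives R_L ≥ R_th(1/0.0520 − 1) = 3.498 × 18.23 = 63.8 kΩ.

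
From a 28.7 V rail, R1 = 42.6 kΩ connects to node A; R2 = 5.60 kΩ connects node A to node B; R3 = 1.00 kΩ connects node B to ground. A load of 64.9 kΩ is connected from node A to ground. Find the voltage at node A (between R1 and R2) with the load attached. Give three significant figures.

Below node A the series string R2+R3 = 6.600 kΩ sits in parallel with the 64.9 kΩ load: 5.991 kΩ.
V_A = 28.7 × 5.991/(42.6 + 5.991) = 3.54 V.

V ≈ 3.54 V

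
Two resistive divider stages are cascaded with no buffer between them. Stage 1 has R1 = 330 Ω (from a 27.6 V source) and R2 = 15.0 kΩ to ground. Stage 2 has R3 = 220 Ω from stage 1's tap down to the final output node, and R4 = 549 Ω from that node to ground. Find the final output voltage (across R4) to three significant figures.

Stage 2 presents R3+R4 = 769.0 Ω as a load on stage 1's tap.
Stage 1's lower leg becomes R2‖(R3+R4) = 731.5 Ω, so V_mid = 27.6 × 731.5/1061 = 19.02 V.
Stage 2 is itself unloaded: V_out = V_mid × R4/(R3+R4) = 19.02 × 549/769.0 = 13.6 V.

V_out ≈ 13.6 V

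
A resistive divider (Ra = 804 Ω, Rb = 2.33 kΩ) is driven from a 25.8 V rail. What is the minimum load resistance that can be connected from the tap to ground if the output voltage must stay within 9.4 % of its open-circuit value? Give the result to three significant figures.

R_L(min) ≈ 5.76 kΩ

Output resistance R_th = Ra‖Rb = (804 × 2330)/3134 = 597.7 Ω.
The fractional drop is R_th/(R_th + R_L); requiring this ≤ 0.0940 gives R_L ≥ R_th(1/0.0940 − 1) = 597.7 × 9.638 = 5.76 kΩ.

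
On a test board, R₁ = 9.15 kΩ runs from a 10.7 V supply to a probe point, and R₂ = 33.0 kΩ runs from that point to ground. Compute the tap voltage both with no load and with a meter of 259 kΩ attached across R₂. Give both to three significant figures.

Unloaded: 8.38 V; loaded: 8.15 V

Open-circuit: V = 10.7 × 33.0/(9.15 + 33.0) = 8.38 V.
With the load, R₂ becomes R₂‖R_L = 29.27 kΩ, so V = 10.7 × 29.27/38.42 = 8.15 V.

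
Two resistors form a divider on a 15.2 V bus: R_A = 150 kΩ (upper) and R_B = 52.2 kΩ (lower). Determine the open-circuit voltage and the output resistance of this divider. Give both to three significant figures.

V_th = 3.92 V, R_th = 38.7 kΩ

V_th is the open-circuit tap voltage: 15.2 × 52.2/(150 + 52.2) = 3.92 V.
With the supply zeroed, R_A and R_B appear in parallel from the tap: R_th = R_A‖R_B = (150 × 52.2)/202.2 = 38.7 kΩ.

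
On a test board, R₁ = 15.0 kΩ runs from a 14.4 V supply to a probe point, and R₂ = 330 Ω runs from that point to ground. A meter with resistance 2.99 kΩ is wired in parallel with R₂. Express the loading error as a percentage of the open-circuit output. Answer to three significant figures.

Unloaded V = 14.4 × 330/15330 = 0.30998 V.
Loaded: R₂‖R_L = 297.2 Ω, giving V = 14.4 × 297.2/15300 = 0.27977 V.
Drop = (0.30998 − 0.27977) / 0.30998 = 9.75 %.

9.75 %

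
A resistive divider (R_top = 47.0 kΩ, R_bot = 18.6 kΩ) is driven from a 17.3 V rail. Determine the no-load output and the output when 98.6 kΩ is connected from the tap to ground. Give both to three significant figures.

Unloaded: 4.91 V; loaded: 4.32 V

Open-circuit: V = 17.3 × 18.6/(47.0 + 18.6) = 4.91 V.
With the load, R_bot becomes R_bot‖R_L = 15.65 kΩ, so V = 17.3 × 15.65/62.65 = 4.32 V.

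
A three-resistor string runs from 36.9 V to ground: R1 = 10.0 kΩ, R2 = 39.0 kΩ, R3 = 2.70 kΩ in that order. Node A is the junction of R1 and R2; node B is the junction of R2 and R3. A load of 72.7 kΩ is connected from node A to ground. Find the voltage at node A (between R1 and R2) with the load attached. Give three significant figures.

V ≈ 26.8 V

Below node A the series string R2+R3 = 41.70 kΩ sits in parallel with the 72.7 kΩ load: 26.50 kΩ.
V_A = 36.9 × 26.50/(10.0 + 26.50) = 26.8 V.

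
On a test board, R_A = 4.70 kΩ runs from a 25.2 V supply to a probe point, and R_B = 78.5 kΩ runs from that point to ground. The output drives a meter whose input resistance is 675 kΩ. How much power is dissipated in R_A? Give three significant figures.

Total resistance from the source is R_A + (R_B‖R_L) = 75.02 kΩ, so I = 25.2/75.02 kΩ = 0.3359 mA.
P = I²·R_A = (0.3359 mA)² × 4.70 kΩ = 0.530 mW.

P ≈ 0.530 mW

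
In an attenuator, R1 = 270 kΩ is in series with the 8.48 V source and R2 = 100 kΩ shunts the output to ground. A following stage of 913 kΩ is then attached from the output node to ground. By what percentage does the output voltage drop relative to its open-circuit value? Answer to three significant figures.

7.40 %

The divider's output (Thévenin) resistance is R1‖R2 = 72.97 kΩ.
Fractional drop under load = R_th/(R_th + R_L) = 72.97 / (72.97 + 913) = 0.07401.
So the output falls by 7.40 %.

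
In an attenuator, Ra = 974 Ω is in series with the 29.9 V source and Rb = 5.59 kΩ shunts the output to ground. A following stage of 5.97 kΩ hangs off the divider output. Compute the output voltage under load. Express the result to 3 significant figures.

V_out ≈ 22.4 V

The load sits in parallel with Rb: Rb‖R_L = (5590 × 5970) / (5590 + 5970) = 2887 Ω.
V_out = 29.9 × 2887 / (974 + 2887) = 29.9 × 2887/3861 = 22.4 V.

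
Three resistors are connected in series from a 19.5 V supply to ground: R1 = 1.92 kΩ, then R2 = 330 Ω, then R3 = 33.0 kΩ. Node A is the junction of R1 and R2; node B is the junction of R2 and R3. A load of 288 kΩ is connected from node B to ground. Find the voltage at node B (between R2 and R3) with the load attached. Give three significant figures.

At node B, R3 is in parallel with the load: R3‖R_L = 29610 Ω.
Below node A the resistance is R2 + (R3‖R_L) = 29940 Ω, so V_A = 19.5 × 29940/31860 = 18.32 V.
Then V_B = V_A × (R3‖R_L)/(R2 + R3‖R_L) = 18.32 × 29610/29940 = 18.1 V.

V ≈ 18.1 V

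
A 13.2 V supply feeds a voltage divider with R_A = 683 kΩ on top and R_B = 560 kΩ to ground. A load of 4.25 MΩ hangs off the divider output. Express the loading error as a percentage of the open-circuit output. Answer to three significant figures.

6.75 %

The divider's output (Thévenin) resistance is R_A‖R_B = 307.7 kΩ.
Fractional drop under load = R_th/(R_th + R_L) = 307.7 / (307.7 + 4250) = 0.06751.
So the output falls by 6.75 %.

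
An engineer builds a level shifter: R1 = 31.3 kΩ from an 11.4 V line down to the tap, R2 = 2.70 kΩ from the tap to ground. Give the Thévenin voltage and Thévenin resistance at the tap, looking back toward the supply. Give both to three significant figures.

V_th = 0.905 V, R_th = 2.49 kΩ

V_th is the open-circuit tap voltage: 11.4 × 2.70/(31.3 + 2.70) = 0.905 V.
With the supply zeroed, R1 and R2 appear in parallel from the tap: R_th = R1‖R2 = (31.3 × 2.70)/34.00 = 2.49 kΩ.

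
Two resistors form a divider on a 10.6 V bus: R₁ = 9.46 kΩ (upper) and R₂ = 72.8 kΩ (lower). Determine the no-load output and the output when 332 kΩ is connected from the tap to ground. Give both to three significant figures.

Open-circuit: V = 10.6 × 72.8/(9.46 + 72.8) = 9.38 V.
With the load, R₂ becomes R₂‖R_L = 59.71 kΩ, so V = 10.6 × 59.71/69.17 = 9.15 V.

Unloaded: 9.38 V; loaded: 9.15 V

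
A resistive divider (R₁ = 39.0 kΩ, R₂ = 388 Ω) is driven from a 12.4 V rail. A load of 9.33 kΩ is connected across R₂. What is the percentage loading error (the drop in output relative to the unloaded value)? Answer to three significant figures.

3.95 %

The divider's output (Thévenin) resistance is R₁‖R₂ = 384.2 Ω.
Fractional drop under load = R_th/(R_th + R_L) = 384.2 / (384.2 + 9330) = 0.03955.
So the output falls by 3.95 %.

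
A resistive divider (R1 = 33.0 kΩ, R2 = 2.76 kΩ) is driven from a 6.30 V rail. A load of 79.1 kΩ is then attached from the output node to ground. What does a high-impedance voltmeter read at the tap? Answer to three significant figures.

V_out ≈ 0.471 V

The load sits in parallel with R2: R2‖R_L = (2.76 × 79.1) / (2.76 + 79.1) = 2.667 kΩ.
V_out = 6.30 × 2.667 / (33.0 + 2.667) = 6.30 × 2.667/35.67 = 0.471 V.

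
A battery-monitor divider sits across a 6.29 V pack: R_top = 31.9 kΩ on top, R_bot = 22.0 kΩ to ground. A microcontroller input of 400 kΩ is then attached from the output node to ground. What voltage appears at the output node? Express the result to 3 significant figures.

V_out ≈ 2.49 V

The load sits in parallel with R_bot: R_bot‖R_L = (22.0 × 400) / (22.0 + 400) = 20.85 kΩ.
V_out = 6.29 × 20.85 / (31.9 + 20.85) = 6.29 × 20.85/52.75 = 2.49 V.
(Unloaded it would have been 2.57 V.)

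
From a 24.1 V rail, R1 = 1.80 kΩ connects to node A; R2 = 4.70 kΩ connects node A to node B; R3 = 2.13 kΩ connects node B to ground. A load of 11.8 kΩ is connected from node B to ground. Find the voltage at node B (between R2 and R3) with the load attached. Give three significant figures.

V ≈ 5.24 V

At node B, R3 is in parallel with the load: R3‖R_L = 1.804 kΩ.
Below node A the resistance is R2 + (R3‖R_L) = 6.504 kΩ, so V_A = 24.1 × 6.504/8.304 = 18.88 V.
Then V_B = V_A × (R3‖R_L)/(R2 + R3‖R_L) = 18.88 × 1.804/6.504 = 5.24 V.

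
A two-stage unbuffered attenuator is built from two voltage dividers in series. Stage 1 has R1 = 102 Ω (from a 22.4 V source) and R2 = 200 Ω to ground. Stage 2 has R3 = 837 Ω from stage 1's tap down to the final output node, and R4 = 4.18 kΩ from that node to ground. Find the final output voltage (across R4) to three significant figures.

V_out ≈ 12.2 V

Stage 2 presents R3+R4 = 5017 Ω as a load on stage 1's tap.
Stage 1's lower leg becomes R2‖(R3+R4) = 192.3 Ω, so V_mid = 22.4 × 192.3/294.3 = 14.64 V.
Stage 2 is itself unloaded: V_out = V_mid × R4/(R3+R4) = 14.64 × 4180/5017 = 12.2 V.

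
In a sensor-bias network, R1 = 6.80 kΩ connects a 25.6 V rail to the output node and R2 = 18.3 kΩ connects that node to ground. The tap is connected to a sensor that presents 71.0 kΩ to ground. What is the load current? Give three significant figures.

R2‖R_L = 14.55 kΩ; V_out = 25.6 × 14.55/21.35 = 17.45 V.
I_L = V_out / R_L = 17.45 / 71.0 kΩ = 0.246 mA.

I_L ≈ 0.246 mA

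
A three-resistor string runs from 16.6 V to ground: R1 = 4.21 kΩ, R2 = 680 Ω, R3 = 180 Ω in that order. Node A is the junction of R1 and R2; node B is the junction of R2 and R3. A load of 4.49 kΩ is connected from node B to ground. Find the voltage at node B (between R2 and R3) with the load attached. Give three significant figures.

At node B, R3 is in parallel with the load: R3‖R_L = 173.1 Ω.
Below node A the resistance is R2 + (R3‖R_L) = 853.1 Ω, so V_A = 16.6 × 853.1/5063 = 2.797 V.
Then V_B = V_A × (R3‖R_L)/(R2 + R3‖R_L) = 2.797 × 173.1/853.1 = 0.567 V.

V ≈ 0.567 V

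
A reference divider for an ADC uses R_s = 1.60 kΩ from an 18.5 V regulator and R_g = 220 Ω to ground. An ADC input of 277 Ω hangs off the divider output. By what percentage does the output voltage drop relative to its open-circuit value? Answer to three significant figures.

The divider's output (Thévenin) resistance is R_s‖R_g = 193.4 Ω.
Fractional drop under load = R_th/(R_th + R_L) = 193.4 / (193.4 + 277) = 0.4111.
So the output falls by 41.1 %.

41.1 %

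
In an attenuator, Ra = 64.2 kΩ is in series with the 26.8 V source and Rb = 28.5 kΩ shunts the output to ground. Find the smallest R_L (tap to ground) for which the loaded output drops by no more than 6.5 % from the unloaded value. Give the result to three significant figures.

Output resistance R_th = Ra‖Rb = (64.2 × 28.5)/92.70 = 19.74 kΩ.
The fractional drop is R_th/(R_th + R_L); requiring this ≤ 0.0650 gives R_L ≥ R_th(1/0.0650 − 1) = 19.74 × 14.38 = 284 kΩ.

R_L(min) ≈ 284 kΩ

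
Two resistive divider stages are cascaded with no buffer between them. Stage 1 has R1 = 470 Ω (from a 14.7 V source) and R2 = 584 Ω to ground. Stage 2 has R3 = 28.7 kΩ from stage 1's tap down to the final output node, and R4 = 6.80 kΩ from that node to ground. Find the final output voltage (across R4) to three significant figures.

V_out ≈ 1.55 V

Stage 2 presents R3+R4 = 35500 Ω as a load on stage 1's tap.
Stage 1's lower leg becomes R2‖(R3+R4) = 574.5 Ω, so V_mid = 14.7 × 574.5/1045 = 8.086 V.
Stage 2 is itself unloaded: V_out = V_mid × R4/(R3+R4) = 8.086 × 6800/35500 = 1.55 V.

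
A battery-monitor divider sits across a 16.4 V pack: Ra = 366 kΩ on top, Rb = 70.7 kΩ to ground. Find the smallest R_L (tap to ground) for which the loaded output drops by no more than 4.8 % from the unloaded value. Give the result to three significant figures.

Output resistance R_th = Ra‖Rb = (366 × 70.7)/436.7 = 59.25 kΩ.
The fractional drop is R_th/(R_th + R_L); requiring this ≤ 0.0480 gives R_L ≥ R_th(1/0.0480 − 1) = 59.25 × 19.83 = 1.18 MΩ.

R_L(min) ≈ 1.18 MΩ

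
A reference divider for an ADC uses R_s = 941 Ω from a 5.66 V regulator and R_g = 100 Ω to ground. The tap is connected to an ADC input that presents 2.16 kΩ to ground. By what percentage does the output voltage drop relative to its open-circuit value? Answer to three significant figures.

The divider's output (Thévenin) resistance is R_s‖R_g = 90.39 Ω.
Fractional drop under load = R_th/(R_th + R_L) = 90.39 / (90.39 + 2160) = 0.04017.
So the output falls by 4.02 %.

4.02 %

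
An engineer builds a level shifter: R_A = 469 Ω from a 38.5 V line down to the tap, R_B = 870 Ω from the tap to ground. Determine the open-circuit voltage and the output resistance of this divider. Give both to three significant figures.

V_th = 25.0 V, R_th = 305 Ω

V_th is the open-circuit tap voltage: 38.5 × 870/(469 + 870) = 25.0 V.
With the supply zeroed, R_A and R_B appear in parallel from the tap: R_th = R_A‖R_B = (469 × 870)/1339 = 305 Ω.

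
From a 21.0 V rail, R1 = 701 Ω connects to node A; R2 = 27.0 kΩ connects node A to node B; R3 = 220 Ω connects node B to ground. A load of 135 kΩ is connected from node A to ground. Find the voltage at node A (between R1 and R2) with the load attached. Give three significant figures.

V ≈ 20.4 V

Below node A the series string R2+R3 = 27220 Ω sits in parallel with the 135000 Ω load: 22650 Ω.
V_A = 21.0 × 22650/(701 + 22650) = 20.4 V.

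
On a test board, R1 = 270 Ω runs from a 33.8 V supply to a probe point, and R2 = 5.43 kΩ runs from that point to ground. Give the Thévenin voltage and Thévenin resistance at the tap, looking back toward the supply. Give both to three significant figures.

V_th = 32.2 V, R_th = 257 Ω

V_th is the open-circuit tap voltage: 33.8 × 5430/(270 + 5430) = 32.2 V.
With the supply zeroed, R1 and R2 appear in parallel from the tap: R_th = R1‖R2 = (270 × 5430)/5700 = 257 Ω.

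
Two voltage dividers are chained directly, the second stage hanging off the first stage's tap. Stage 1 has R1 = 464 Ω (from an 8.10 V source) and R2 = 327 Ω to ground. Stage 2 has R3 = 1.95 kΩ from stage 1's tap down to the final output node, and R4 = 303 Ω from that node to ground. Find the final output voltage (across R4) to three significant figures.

Stage 2 presents R3+R4 = 2253 Ω as a load on stage 1's tap.
Stage 1's lower leg becomes R2‖(R3+R4) = 285.6 Ω, so V_mid = 8.10 × 285.6/749.6 = 3.086 V.
Stage 2 is itself unloaded: V_out = V_mid × R4/(R3+R4) = 3.086 × 303/2253 = 0.415 V.

V_out ≈ 0.415 V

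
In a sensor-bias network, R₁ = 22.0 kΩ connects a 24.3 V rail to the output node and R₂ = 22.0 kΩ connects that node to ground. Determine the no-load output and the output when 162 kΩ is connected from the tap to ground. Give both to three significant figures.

Unloaded: 12.2 V; loaded: 11.4 V

Open-circuit: V = 24.3 × 22.0/(22.0 + 22.0) = 12.2 V.
With the load, R₂ becomes R₂‖R_L = 19.37 kΩ, so V = 24.3 × 19.37/41.37 = 11.4 V.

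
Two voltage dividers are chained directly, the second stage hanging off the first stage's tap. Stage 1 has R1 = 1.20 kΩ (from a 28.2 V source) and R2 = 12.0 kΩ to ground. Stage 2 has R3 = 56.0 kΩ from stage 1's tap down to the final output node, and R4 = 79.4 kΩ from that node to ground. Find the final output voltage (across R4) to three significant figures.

Stage 2 presents R3+R4 = 135.4 kΩ as a load on stage 1's tap.
Stage 1's lower leg becomes R2‖(R3+R4) = 11.02 kΩ, so V_mid = 28.2 × 11.02/12.22 = 25.43 V.
Stage 2 is itself unloaded: V_out = V_mid × R4/(R3+R4) = 25.43 × 79.4/135.4 = 14.9 V.

V_out ≈ 14.9 V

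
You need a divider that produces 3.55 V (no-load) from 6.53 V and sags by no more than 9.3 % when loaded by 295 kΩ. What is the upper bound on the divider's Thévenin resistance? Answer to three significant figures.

Loading drop = R_th/(R_th + R_L) ≤ 0.0930, so R_th ≤ R_L · ε/(1−ε) = 295 kΩ × 0.0930/0.9070 = 30.2 kΩ.
(Any R1, R2 with R2/(R1+R2) = 0.544 and R1‖R2 ≤ 30.2 kΩ will meet the spec.)

R_th ≤ 30.2 kΩ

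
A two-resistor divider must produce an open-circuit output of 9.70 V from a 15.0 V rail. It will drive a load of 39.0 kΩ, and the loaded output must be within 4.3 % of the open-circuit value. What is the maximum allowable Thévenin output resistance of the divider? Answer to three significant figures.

R_th ≤ 1.75 kΩ

Loading drop = R_th/(R_th + R_L) ≤ 0.0430, so R_th ≤ R_L · ε/(1−ε) = 39.0 kΩ × 0.0430/0.9570 = 1.75 kΩ.
(Any R1, R2 with R2/(R1+R2) = 0.647 and R1‖R2 ≤ 1.75 kΩ will meet the spec.)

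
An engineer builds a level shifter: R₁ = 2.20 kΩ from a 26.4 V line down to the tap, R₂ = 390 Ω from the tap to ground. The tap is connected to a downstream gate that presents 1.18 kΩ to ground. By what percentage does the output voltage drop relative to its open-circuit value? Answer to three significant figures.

21.9 %

Unloaded V = 26.4 × 390/2590 = 3.975 V.
Loaded: R₂‖R_L = 293.1 Ω, giving V = 26.4 × 293.1/2493 = 3.104 V.
Drop = (3.975 − 3.104) / 3.975 = 21.9 %.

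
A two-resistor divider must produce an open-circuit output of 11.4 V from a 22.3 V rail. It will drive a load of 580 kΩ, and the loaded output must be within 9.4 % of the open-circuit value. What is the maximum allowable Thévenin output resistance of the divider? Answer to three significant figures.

R_th ≤ 60.2 kΩ

Loading drop = R_th/(R_th + R_L) ≤ 0.0940, so R_th ≤ R_L · ε/(1−ε) = 580 kΩ × 0.0940/0.9060 = 60.2 kΩ.
(Any R1, R2 with R2/(R1+R2) = 0.511 and R1‖R2 ≤ 60.2 kΩ will meet the spec.)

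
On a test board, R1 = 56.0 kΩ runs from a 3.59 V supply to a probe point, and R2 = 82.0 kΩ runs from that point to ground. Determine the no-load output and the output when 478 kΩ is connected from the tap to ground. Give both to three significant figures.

Unloaded: 2.13 V; loaded: 1.99 V

Open-circuit: V = 3.59 × 82.0/(56.0 + 82.0) = 2.13 V.
With the load, R2 becomes R2‖R_L = 69.99 kΩ, so V = 3.59 × 69.99/126.0 = 1.99 V.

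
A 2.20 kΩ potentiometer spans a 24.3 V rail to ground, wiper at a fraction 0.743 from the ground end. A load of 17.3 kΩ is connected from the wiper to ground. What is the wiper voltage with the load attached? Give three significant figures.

V ≈ 17.6 V

The wiper splits the pot into (1−α)R = 565.4 Ω above and αR = 1635 Ω below.
Lower section ‖ load = 1493 Ω.
V_wiper = 24.3 × 1493/(565.4 + 1493) = 17.6 V.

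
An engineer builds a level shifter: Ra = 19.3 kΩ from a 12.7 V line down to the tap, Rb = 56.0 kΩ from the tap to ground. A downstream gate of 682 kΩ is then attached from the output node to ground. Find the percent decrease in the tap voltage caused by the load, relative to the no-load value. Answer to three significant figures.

2.06 %

The divider's output (Thévenin) resistance is Ra‖Rb = 14.35 kΩ.
Fractional drop under load = R_th/(R_th + R_L) = 14.35 / (14.35 + 682) = 0.02061.
So the output falls by 2.06 %.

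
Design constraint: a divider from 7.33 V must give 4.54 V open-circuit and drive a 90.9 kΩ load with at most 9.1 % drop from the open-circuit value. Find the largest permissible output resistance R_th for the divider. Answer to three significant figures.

R_th ≤ 9.10 kΩ

Loading drop = R_th/(R_th + R_L) ≤ 0.0910, so R_th ≤ R_L · ε/(1−ε) = 90.9 kΩ × 0.0910/0.9090 = 9.10 kΩ.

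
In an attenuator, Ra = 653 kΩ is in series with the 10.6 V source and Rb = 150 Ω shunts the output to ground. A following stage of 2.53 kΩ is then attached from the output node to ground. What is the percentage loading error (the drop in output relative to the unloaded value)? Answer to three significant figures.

The divider's output (Thévenin) resistance is Ra‖Rb = 150.0 Ω.
Fractional drop under load = R_th/(R_th + R_L) = 150.0 / (150.0 + 2530) = 0.05596.
So the output falls by 5.60 %.

5.60 %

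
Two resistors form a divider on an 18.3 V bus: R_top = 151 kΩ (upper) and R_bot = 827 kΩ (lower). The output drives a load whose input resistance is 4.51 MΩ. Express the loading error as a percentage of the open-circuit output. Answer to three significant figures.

The divider's output (Thévenin) resistance is R_top‖R_bot = 127.7 kΩ.
Fractional drop under load = R_th/(R_th + R_L) = 127.7 / (127.7 + 4510) = 0.02753.
So the output falls by 2.75 %.

2.75 %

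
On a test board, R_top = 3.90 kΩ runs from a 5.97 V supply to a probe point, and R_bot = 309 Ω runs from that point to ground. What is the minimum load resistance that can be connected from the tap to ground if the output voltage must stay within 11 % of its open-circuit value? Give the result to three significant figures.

Output resistance R_th = R_top‖R_bot = (3900 × 309)/4209 = 286.3 Ω.
The fractional drop is R_th/(R_th + R_L); requiring this ≤ 0.110 gives R_L ≥ R_th(1/0.110 − 1) = 286.3 × 8.091 = 2.32 kΩ.

R_L(min) ≈ 2.32 kΩ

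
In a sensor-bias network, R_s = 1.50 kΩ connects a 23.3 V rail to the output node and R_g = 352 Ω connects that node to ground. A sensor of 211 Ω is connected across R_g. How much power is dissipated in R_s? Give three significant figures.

P ≈ 306 mW

Total resistance from the source is R_s + (R_g‖R_L) = 1632 Ω, so I = 23.3/1632 Ω = 14.28 mA.
P = I²·R_s = (14.28 mA)² × 1.50 kΩ = 306 mW.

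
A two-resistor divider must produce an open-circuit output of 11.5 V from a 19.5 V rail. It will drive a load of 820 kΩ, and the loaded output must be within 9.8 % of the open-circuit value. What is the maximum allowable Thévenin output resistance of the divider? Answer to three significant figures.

Loading drop = R_th/(R_th + R_L) ≤ 0.0980, so R_th ≤ R_L · ε/(1−ε) = 820 kΩ × 0.0980/0.9020 = 89.1 kΩ.
(Any R1, R2 with R2/(R1+R2) = 0.590 and R1‖R2 ≤ 89.1 kΩ will meet the spec.)

R_th ≤ 89.1 kΩ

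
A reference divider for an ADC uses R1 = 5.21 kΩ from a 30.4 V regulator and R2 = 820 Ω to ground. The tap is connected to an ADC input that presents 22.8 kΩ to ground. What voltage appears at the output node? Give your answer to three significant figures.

V_out ≈ 4.01 V

The load sits in parallel with R2: R2‖R_L = (820 × 22800) / (820 + 22800) = 791.5 Ω.
V_out = 30.4 × 791.5 / (5210 + 791.5) = 30.4 × 791.5/6002 = 4.01 V.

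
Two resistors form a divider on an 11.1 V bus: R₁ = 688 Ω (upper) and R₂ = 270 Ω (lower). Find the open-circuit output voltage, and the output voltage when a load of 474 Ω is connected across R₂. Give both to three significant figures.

Open-circuit: V = 11.1 × 270/(688 + 270) = 3.13 V.
With the load, R₂ becomes R₂‖R_L = 172.0 Ω, so V = 11.1 × 172.0/860.0 = 2.22 V.

Unloaded: 3.13 V; loaded: 2.22 V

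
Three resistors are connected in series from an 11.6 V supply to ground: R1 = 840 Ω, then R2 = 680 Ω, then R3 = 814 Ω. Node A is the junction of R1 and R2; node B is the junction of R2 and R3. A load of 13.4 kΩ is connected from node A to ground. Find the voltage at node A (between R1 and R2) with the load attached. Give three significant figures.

Below node A the series string R2+R3 = 1494 Ω sits in parallel with the 13400 Ω load: 1344 Ω.
V_A = 11.6 × 1344/(840 + 1344) = 7.14 V.

V ≈ 7.14 V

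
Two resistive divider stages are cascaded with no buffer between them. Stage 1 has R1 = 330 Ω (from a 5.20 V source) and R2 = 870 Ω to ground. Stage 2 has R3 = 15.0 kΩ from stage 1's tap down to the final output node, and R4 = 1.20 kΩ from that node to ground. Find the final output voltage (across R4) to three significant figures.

Stage 2 presents R3+R4 = 16200 Ω as a load on stage 1's tap.
Stage 1's lower leg becomes R2‖(R3+R4) = 825.7 Ω, so V_mid = 5.20 × 825.7/1156 = 3.715 V.
Stage 2 is itself unloaded: V_out = V_mid × R4/(R3+R4) = 3.715 × 1200/16200 = 0.275 V.

V_out ≈ 0.275 V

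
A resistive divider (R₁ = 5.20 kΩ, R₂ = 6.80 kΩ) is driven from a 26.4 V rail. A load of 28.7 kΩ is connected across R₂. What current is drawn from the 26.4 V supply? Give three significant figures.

I ≈ 2.47 mA

R₂‖R_L = 5.497 kΩ, so the source sees R₁ + R₂‖R_L = 10.70 kΩ.
I = 26.4 V / 10.70 kΩ = 2.47 mA.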